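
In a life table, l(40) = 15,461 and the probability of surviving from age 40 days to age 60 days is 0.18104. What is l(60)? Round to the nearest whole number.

l(60) = l(40) × p = 15,461 × 0.18104 = 2799.

2799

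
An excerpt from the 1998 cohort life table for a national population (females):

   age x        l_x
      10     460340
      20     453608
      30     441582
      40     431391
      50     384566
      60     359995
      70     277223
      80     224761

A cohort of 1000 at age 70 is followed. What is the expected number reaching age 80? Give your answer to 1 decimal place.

810.8

The relevant probability is 224761/277223 = 0.810759.
Expected number = 1000 × 0.810759 = 810.8.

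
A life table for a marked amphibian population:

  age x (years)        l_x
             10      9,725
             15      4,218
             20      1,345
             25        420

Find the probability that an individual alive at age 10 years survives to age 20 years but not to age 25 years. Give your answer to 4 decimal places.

0.0951

This is the probability of reaching 20 but not 25, conditional on being alive at 10: (l_20 − l_25) / l_10.
= (1,345 − 420) / 9,725 = 925 / 9,725 = 0.095116.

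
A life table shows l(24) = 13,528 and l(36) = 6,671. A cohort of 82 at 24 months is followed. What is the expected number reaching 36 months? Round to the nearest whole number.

The relevant probability is 6,671/13,528 = 0.493125.
Expected number = 82 × 0.493125 = 40.

40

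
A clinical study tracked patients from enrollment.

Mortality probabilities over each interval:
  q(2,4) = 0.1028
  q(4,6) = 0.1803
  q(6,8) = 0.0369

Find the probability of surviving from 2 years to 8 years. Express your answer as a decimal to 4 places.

Chaining the interval survival probabilities: (1 − 0.1028) × (1 − 0.1803) × (1 − 0.0369).
= 0.8972 × 0.8197 × 0.9631 = 0.708297.

0.7083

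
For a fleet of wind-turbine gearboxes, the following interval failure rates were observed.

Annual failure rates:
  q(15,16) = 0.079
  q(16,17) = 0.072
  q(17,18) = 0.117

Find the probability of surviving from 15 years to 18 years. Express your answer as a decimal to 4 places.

P(survive 15→18) = (1 − 0.079) × (1 − 0.072) × (1 − 0.117).
= 0.921 × 0.928 × 0.883 = 0.754690.

0.7547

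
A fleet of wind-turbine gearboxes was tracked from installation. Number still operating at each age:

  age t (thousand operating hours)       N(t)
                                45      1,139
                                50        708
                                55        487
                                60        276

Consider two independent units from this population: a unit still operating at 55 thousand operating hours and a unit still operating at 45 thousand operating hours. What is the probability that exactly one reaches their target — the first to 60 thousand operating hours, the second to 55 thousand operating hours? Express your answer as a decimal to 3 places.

p₁ = N(60)/N(55) = 276/487 = 0.566735; p₂ = N(55)/N(45) = 487/1,139 = 0.427568.
P(exactly one) = p₁(1−p₂) + (1−p₁)p₂ = 0.324417 + 0.185250 = 0.509667.

0.510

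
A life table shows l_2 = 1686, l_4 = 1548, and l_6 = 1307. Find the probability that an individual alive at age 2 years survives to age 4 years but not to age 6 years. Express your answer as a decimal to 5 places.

0.14294

This is the probability of reaching 4 but not 6, conditional on being alive at 2: (l_4 − l_6) / l_2.
= (1548 − 1307) / 1686 = 241 / 1686 = 0.142942.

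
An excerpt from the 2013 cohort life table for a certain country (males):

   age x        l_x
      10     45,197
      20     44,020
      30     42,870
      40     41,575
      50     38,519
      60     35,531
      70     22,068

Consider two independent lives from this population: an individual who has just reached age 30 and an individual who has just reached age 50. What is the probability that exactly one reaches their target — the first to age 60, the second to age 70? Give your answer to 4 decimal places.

0.4521

p₁ = l_60/l_30 = 35,531/42,870 = 0.828808; p₂ = l_70/l_50 = 22,068/38,519 = 0.572912.
P(exactly one) = p₁(1−p₂) + (1−p₁)p₂ = 0.353974 + 0.098078 = 0.452052.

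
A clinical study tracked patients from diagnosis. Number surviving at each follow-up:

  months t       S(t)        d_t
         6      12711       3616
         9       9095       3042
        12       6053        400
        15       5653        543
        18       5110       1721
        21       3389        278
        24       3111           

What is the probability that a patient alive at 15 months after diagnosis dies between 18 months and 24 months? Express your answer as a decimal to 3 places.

0.354

This is the probability of reaching 18 but not 24, conditional on being alive at 15: (S(18) − S(24)) / S(15).
= (5110 − 3111) / 5653 = 1999 / 5653 = 0.353618.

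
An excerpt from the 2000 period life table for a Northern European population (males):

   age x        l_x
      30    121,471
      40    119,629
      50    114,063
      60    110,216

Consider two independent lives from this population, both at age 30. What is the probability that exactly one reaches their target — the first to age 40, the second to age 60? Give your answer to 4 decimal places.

p₁ = l_40/l_30 = 119,629/121,471 = 0.984836; p₂ = l_60/l_30 = 110,216/121,471 = 0.907344.
P(exactly one) = p₁(1−p₂) + (1−p₁)p₂ = 0.091251 + 0.013759 = 0.105010.

0.1050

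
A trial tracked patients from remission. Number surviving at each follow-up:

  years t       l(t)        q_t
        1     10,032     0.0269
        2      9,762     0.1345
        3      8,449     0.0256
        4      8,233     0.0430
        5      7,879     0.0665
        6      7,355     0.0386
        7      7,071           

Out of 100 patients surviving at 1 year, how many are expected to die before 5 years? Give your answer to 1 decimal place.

The relevant probability is 1 − 7,879/10,032 = 0.214613.
Expected number = 100 × 0.214613 = 21.5.

21.5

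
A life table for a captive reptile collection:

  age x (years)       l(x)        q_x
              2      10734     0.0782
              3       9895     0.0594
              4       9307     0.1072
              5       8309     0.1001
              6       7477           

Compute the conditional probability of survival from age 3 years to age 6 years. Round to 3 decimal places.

The conditional survival probability is l(6)/l(3) = 7477/9895 = 0.755634.

0.756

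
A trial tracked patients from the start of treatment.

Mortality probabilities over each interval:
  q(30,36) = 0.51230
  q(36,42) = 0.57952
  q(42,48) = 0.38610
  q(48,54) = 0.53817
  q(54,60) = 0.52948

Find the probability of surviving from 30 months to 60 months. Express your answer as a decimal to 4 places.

0.0274

The overall survival probability is (1 − 0.51230) × (1 − 0.57952) × (1 − 0.38610) × (1 − 0.53817) × (1 − 0.52948).
= 0.48770 × 0.42048 × 0.61390 × 0.46183 × 0.47052 = 0.027356.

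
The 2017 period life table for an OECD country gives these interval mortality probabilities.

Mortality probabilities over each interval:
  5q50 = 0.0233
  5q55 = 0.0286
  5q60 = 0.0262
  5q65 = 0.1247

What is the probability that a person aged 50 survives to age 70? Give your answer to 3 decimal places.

Chaining the interval survival probabilities: (1 − 0.0233) × (1 − 0.0286) × (1 − 0.0262) × (1 − 0.1247).
= 0.9767 × 0.9714 × 0.9738 × 0.8753 = 0.808697.

0.809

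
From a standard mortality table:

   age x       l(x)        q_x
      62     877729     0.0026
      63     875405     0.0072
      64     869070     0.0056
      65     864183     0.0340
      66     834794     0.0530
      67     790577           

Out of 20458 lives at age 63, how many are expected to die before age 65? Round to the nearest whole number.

The relevant probability is 1 − 864183/875405 = 0.012819.
Expected number = 20458 × 0.012819 = 262.

262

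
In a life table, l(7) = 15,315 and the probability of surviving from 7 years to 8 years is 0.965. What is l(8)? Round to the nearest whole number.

14779

l(8) = l(7) × p = 15,315 × 0.965 = 14779.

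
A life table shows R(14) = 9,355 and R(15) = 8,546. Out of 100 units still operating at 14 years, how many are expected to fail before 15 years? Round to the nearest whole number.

9

The relevant probability is 1 − 8,546/9,355 = 0.086478.
Expected number = 100 × 0.086478 = 9.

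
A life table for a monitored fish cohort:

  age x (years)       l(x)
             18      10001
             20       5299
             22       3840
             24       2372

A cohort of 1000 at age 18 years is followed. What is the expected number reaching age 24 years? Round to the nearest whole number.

The relevant probability is 2372/10001 = 0.237176.
Expected number = 1000 × 0.237176 = 237.

237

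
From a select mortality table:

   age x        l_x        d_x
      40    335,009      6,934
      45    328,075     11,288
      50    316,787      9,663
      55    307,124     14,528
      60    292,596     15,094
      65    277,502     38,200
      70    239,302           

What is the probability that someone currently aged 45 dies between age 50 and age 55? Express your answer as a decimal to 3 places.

0.029

This is the probability of reaching 50 but not 55, conditional on being alive at 45: (l_50 − l_55) / l_45.
= (316,787 − 307,124) / 328,075 = 9,663 / 328,075 = 0.029454.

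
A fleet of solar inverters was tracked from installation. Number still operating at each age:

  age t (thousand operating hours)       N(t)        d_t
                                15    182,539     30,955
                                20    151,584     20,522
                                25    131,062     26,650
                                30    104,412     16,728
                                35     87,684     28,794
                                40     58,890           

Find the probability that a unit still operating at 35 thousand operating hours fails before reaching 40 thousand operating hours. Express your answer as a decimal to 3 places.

0.328

P(fail before 40 | operational at 35) = 1 − N(40)/N(35) = 1 − 58,890/87,684 = (28,794)/87,684 = 0.328384.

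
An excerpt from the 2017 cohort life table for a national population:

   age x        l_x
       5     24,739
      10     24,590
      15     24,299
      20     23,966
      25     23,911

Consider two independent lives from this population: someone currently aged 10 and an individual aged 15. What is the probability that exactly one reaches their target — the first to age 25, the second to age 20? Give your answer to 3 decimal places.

0.041

p₁ = l_25/l_10 = 23,911/24,590 = 0.972387; p₂ = l_20/l_15 = 23,966/24,299 = 0.986296.
P(exactly one) = p₁(1−p₂) + (1−p₁)p₂ = 0.013326 + 0.027235 = 0.040560.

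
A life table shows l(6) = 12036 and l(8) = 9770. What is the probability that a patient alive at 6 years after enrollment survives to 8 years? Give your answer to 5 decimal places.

0.81173

The conditional survival probability is l(8)/l(6) = 9770/12036 = 0.811731.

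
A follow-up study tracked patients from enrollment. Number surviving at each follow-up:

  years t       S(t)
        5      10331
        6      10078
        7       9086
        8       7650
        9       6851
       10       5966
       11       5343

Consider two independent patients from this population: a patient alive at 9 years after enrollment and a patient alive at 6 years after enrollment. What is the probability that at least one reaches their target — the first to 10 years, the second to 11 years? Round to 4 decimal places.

0.9393

p₁ = S(10)/S(9) = 5966/6851 = 0.870822; p₂ = S(11)/S(6) = 5343/10078 = 0.530165.
P(at least one) = 1 − (1−p₁)(1−p₂) = 1 − 0.129178 × 0.469835 = 0.939308.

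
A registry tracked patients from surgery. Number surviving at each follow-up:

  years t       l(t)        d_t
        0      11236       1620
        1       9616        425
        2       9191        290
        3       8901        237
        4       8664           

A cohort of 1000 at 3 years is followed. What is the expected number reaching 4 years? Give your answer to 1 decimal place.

The relevant probability is 8664/8901 = 0.973374.
Expected number = 1000 × 0.973374 = 973.4.

973.4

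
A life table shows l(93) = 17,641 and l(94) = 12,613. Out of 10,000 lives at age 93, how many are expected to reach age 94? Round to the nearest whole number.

The relevant probability is 12,613/17,641 = 0.714982.
Expected number = 10,000 × 0.714982 = 7150.

7150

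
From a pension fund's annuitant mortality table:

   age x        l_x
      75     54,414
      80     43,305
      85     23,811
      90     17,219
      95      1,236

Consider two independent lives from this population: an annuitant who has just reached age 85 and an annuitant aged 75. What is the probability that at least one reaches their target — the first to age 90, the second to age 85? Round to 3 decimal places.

p₁ = l_90/l_85 = 17,219/23,811 = 0.723153; p₂ = l_85/l_75 = 23,811/54,414 = 0.437590.
P(at least one) = 1 − (1−p₁)(1−p₂) = 1 − 0.276847 × 0.562410 = 0.844298.

0.844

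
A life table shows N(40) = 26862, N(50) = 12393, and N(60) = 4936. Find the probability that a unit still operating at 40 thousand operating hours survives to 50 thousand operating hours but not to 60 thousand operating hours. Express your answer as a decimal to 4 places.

0.2776

This is the probability of reaching 50 but not 60, conditional on being operational at 40: (N(50) − N(60)) / N(40).
= (12393 − 4936) / 26862 = 7457 / 26862 = 0.277604.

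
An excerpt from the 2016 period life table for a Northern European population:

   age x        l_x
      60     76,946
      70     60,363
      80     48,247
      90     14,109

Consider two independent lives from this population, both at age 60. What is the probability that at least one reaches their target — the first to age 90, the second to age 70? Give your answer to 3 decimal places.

0.824

p₁ = l_90/l_60 = 14,109/76,946 = 0.183362; p₂ = l_70/l_60 = 60,363/76,946 = 0.784485.
P(at least one) = 1 − (1−p₁)(1−p₂) = 1 − 0.816638 × 0.215515 = 0.824002.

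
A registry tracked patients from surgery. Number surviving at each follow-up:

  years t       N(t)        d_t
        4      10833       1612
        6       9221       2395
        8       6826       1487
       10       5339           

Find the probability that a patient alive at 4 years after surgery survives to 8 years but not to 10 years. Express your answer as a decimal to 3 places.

0.137

This is the probability of reaching 8 but not 10, conditional on being alive at 4: (N(8) − N(10)) / N(4).
= (6826 − 5339) / 10833 = 1487 / 10833 = 0.137266.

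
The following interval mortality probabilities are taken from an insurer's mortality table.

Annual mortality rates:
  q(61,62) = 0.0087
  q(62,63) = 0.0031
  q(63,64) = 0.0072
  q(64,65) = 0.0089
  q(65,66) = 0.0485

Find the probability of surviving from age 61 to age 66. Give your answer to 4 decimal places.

The overall survival probability is (1 − 0.0087) × (1 − 0.0031) × (1 − 0.0072) × (1 − 0.0089) × (1 − 0.0485).
= 0.9913 × 0.9969 × 0.9928 × 0.9911 × 0.9515 = 0.925219.

0.9252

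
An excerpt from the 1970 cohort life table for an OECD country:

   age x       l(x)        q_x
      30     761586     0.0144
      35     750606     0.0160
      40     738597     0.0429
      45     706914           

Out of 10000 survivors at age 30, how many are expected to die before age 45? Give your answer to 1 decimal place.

717.9

The relevant probability is 1 − 706914/761586 = 0.071787.
Expected number = 10000 × 0.071787 = 717.9.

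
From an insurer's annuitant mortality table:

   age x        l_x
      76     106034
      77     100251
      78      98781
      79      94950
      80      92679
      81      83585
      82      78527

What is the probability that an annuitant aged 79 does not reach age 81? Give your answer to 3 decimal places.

P(die before 81 | alive at 79) = 1 − l_81/l_79 = 1 − 83585/94950 = (11365)/94950 = 0.119695.

0.120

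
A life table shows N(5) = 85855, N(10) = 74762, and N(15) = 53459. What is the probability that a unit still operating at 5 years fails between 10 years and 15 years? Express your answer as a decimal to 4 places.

0.2481

This is the probability of reaching 10 but not 15, conditional on being operational at 5: (N(10) − N(15)) / N(5).
= (74762 − 53459) / 85855 = 21303 / 85855 = 0.248128.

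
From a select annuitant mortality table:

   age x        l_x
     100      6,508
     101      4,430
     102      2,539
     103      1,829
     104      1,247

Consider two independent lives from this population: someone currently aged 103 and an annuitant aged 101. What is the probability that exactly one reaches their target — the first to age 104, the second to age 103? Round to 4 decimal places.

0.5317

p₁ = l_104/l_103 = 1,247/1,829 = 0.681793; p₂ = l_103/l_101 = 1,829/4,430 = 0.412867.
P(exactly one) = p₁(1−p₂) + (1−p₁)p₂ = 0.400303 + 0.131377 = 0.531680.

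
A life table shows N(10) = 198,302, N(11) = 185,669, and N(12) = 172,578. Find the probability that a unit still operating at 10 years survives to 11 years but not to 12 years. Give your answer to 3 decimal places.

0.066

This is the probability of reaching 11 but not 12, conditional on being operational at 10: (N(11) − N(12)) / N(10).
= (185,669 − 172,578) / 198,302 = 13,091 / 198,302 = 0.066015.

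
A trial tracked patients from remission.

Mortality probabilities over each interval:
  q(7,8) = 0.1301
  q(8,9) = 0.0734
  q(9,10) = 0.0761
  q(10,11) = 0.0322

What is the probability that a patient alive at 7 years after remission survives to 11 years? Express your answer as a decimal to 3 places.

P(survive 7→11) = (1 − 0.1301) × (1 − 0.0734) × (1 − 0.0761) × (1 − 0.0322).
= 0.8699 × 0.9266 × 0.9239 × 0.9678 = 0.720729.

0.721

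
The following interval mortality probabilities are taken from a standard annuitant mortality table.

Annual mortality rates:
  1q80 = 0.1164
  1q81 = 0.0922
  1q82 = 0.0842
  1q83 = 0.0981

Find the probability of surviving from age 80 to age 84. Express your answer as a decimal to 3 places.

0.663

The overall survival probability is (1 − 0.1164) × (1 − 0.0922) × (1 − 0.0842) × (1 − 0.0981).
= 0.8836 × 0.9078 × 0.9158 × 0.9019 = 0.662529.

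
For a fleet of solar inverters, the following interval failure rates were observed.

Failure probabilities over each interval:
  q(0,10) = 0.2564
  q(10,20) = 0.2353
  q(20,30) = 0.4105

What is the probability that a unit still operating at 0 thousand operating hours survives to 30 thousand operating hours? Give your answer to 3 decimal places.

0.335

The overall survival probability is (1 − 0.2564) × (1 − 0.2353) × (1 − 0.4105).
= 0.7436 × 0.7647 × 0.5895 = 0.335208.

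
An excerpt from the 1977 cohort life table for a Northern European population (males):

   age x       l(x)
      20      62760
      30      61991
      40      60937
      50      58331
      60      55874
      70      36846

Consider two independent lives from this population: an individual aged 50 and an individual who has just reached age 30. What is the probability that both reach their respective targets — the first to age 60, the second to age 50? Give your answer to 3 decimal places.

p₁ = l(60)/l(50) = 55874/58331 = 0.957878; p₂ = l(50)/l(30) = 58331/61991 = 0.940959.
P(both) = p₁ × p₂ = 0.957878 × 0.940959 = 0.901324.

0.901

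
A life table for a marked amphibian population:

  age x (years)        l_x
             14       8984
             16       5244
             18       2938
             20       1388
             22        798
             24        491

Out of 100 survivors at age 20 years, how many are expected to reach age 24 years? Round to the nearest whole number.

The relevant probability is 491/1388 = 0.353746.
Expected number = 100 × 0.353746 = 35.

35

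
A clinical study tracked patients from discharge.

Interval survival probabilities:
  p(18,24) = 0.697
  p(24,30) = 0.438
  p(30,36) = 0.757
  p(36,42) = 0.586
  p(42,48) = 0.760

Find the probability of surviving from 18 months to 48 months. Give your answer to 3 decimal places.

P(survive 18→48) = 0.697 × 0.438 × 0.757 × 0.586 × 0.760.
= 0.102923.

0.103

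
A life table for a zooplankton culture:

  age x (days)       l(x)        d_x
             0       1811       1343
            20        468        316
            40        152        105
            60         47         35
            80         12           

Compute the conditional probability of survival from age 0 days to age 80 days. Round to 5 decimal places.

0.00663

The conditional survival probability is l(80)/l(0) = 12/1811 = 0.006626.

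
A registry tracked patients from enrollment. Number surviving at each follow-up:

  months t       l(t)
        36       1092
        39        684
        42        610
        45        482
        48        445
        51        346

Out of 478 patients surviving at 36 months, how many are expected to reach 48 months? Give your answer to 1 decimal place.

194.8

The relevant probability is 445/1092 = 0.407509.
Expected number = 478 × 0.407509 = 194.8.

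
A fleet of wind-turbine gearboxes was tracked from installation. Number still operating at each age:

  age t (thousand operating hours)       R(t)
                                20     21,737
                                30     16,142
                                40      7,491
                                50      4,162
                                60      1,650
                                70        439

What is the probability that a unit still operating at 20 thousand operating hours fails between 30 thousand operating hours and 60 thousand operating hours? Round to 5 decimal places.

0.66670

This is the probability of reaching 30 but not 60, conditional on being operational at 20: (R(30) − R(60)) / R(20).
= (16,142 − 1,650) / 21,737 = 14,492 / 21,737 = 0.666697.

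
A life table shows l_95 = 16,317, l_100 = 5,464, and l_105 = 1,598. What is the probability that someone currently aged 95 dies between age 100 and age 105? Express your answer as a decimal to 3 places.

This is the probability of reaching 100 but not 105, conditional on being alive at 95: (l_100 − l_105) / l_95.
= (5,464 − 1,598) / 16,317 = 3,866 / 16,317 = 0.236931.

0.237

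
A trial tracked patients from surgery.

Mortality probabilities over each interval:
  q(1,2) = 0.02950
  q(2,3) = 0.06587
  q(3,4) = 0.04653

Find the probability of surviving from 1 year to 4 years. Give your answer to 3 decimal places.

Chaining the interval survival probabilities: (1 − 0.02950) × (1 − 0.06587) × (1 − 0.04653).
= 0.97050 × 0.93413 × 0.95347 = 0.864390.

0.864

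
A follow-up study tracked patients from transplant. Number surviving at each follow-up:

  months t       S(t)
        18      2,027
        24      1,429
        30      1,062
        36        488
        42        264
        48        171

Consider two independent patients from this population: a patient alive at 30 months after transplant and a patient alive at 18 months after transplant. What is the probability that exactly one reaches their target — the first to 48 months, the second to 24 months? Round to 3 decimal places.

p₁ = S(48)/S(30) = 171/1,062 = 0.161017; p₂ = S(24)/S(18) = 1,429/2,027 = 0.704983.
P(exactly one) = p₁(1−p₂) + (1−p₁)p₂ = 0.047503 + 0.591469 = 0.638972.

0.639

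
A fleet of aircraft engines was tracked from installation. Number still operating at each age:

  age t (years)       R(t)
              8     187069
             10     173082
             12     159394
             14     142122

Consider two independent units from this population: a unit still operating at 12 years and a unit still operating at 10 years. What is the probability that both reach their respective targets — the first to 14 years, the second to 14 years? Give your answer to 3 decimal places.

0.732

p₁ = R(14)/R(12) = 142122/159394 = 0.891640; p₂ = R(14)/R(10) = 142122/173082 = 0.821125.
P(both) = p₁ × p₂ = 0.891640 × 0.821125 = 0.732148.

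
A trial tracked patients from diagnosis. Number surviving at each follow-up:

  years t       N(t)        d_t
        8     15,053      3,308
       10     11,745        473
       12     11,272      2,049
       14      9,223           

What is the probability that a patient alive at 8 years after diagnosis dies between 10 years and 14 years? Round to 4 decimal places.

This is the probability of reaching 10 but not 14, conditional on being alive at 8: (N(10) − N(14)) / N(8).
= (11,745 − 9,223) / 15,053 = 2,522 / 15,053 = 0.167541.

0.1675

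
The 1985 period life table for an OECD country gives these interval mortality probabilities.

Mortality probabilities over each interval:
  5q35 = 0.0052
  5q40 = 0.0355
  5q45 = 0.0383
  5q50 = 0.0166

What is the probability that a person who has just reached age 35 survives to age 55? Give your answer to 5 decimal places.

Survival from 35 to 55 is the product of surviving each interval: (1 − 0.0052) × (1 − 0.0355) × (1 − 0.0383) × (1 − 0.0166).
= 0.9948 × 0.9645 × 0.9617 × 0.9834 = 0.907419.

0.90742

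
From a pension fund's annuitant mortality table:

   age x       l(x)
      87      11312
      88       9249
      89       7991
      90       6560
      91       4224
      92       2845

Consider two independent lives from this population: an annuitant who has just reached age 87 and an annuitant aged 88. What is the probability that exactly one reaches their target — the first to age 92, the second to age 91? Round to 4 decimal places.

0.4785

p₁ = l(92)/l(87) = 2845/11312 = 0.251503; p₂ = l(91)/l(88) = 4224/9249 = 0.456698.
P(exactly one) = p₁(1−p₂) + (1−p₁)p₂ = 0.136642 + 0.341837 = 0.478479.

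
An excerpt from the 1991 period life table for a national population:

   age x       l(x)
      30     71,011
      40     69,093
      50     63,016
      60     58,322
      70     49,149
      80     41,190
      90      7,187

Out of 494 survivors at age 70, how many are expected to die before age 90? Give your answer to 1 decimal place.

421.8

The relevant probability is 1 − 7,187/49,149 = 0.853771.
Expected number = 494 × 0.853771 = 421.8.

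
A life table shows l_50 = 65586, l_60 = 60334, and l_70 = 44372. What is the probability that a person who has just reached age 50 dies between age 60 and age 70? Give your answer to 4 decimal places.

We want 10|10q50 = (l_60 − l_70)/l_50.
This is the probability of reaching 60 but not 70, conditional on being alive at 50: (l_60 − l_70) / l_50.
= (60334 − 44372) / 65586 = 15962 / 65586 = 0.243375.

0.2434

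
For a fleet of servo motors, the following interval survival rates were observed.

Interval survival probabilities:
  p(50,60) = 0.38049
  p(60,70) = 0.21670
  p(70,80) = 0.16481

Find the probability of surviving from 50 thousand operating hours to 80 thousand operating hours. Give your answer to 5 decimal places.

0.01359

The overall survival probability is 0.38049 × 0.21670 × 0.16481.
= 0.013589.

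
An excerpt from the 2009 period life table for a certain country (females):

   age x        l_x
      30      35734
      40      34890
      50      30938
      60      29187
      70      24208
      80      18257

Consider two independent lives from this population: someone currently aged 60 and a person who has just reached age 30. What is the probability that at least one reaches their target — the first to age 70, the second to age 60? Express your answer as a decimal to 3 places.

0.969

p₁ = l_70/l_60 = 24208/29187 = 0.829410; p₂ = l_60/l_30 = 29187/35734 = 0.816785.
P(at least one) = 1 − (1−p₁)(1−p₂) = 1 − 0.170590 × 0.183215 = 0.968745.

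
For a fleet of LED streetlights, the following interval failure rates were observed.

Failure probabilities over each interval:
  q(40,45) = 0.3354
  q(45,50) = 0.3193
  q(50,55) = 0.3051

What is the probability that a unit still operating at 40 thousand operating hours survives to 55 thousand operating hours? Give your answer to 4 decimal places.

0.3144

P(survive 40→55) = (1 − 0.3354) × (1 − 0.3193) × (1 − 0.3051).
= 0.6646 × 0.6807 × 0.6949 = 0.314368.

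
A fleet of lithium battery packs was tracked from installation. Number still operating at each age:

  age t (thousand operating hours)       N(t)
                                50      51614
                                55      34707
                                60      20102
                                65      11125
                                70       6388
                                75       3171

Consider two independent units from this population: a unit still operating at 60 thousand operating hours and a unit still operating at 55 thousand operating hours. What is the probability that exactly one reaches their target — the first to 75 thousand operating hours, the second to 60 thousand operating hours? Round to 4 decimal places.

p₁ = N(75)/N(60) = 3171/20102 = 0.157745; p₂ = N(60)/N(55) = 20102/34707 = 0.579192.
P(exactly one) = p₁(1−p₂) + (1−p₁)p₂ = 0.066380 + 0.487827 = 0.554208.

0.5542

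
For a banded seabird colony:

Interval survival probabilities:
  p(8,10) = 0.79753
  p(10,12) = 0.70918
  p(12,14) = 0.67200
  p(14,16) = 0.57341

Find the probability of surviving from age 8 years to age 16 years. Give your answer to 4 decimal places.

Chaining the interval survival probabilities: 0.79753 × 0.70918 × 0.67200 × 0.57341.
= 0.217941.

0.2179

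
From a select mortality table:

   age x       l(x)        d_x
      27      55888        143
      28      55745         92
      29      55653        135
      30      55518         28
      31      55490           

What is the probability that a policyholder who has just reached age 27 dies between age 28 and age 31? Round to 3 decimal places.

This is the probability of reaching 28 but not 31, conditional on being alive at 27: (l(28) − l(31)) / l(27).
= (55745 − 55490) / 55888 = 255 / 55888 = 0.004563.

0.005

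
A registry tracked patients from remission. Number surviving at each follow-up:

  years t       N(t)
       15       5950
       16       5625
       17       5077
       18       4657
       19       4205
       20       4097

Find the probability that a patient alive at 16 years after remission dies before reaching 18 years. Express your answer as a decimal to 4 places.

P(die before 18 | alive at 16) = 1 − N(18)/N(16) = 1 − 4657/5625 = (968)/5625 = 0.172089.

0.1721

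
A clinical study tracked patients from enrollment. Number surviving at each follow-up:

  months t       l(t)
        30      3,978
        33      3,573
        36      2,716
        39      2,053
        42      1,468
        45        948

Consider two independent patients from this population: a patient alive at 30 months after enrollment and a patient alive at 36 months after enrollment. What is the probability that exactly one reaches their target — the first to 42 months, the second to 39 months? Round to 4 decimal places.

0.5670

p₁ = l(42)/l(30) = 1,468/3,978 = 0.369030; p₂ = l(39)/l(36) = 2,053/2,716 = 0.755891.
P(exactly one) = p₁(1−p₂) + (1−p₁)p₂ = 0.090084 + 0.476945 = 0.567028.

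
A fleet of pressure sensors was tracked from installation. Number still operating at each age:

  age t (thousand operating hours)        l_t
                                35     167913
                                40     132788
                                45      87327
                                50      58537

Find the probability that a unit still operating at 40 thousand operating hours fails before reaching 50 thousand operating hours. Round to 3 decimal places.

P(fail before 50 | operational at 40) = 1 − l_50/l_40 = 1 − 58537/132788 = (74251)/132788 = 0.559170.

0.559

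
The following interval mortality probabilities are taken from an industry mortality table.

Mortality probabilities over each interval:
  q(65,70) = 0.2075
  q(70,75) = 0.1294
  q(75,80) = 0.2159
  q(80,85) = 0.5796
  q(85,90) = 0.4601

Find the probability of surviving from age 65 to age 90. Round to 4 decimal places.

0.1228

The overall survival probability is (1 − 0.2075) × (1 − 0.1294) × (1 − 0.2159) × (1 − 0.5796) × (1 − 0.4601).
= 0.7925 × 0.8706 × 0.7841 × 0.4204 × 0.5399 = 0.122791.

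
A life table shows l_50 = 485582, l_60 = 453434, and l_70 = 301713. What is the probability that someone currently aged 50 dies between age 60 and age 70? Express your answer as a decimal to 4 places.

We want 10|10q50 = (l_60 − l_70)/l_50.
This is the probability of reaching 60 but not 70, conditional on being alive at 50: (l_60 − l_70) / l_50.
= (453434 − 301713) / 485582 = 151721 / 485582 = 0.312452.

0.3125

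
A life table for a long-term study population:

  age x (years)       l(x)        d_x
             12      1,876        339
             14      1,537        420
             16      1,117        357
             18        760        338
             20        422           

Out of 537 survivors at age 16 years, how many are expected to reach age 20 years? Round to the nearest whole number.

203

The relevant probability is 422/1,117 = 0.377798.
Expected number = 537 × 0.377798 = 203.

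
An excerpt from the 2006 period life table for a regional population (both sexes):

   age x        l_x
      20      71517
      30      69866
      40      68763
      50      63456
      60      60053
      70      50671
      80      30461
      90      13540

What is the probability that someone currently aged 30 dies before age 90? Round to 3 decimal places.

0.806

P(die before 90 | alive at 30) = 1 − l_90/l_30 = 1 − 13540/69866 = (56326)/69866 = 0.806200.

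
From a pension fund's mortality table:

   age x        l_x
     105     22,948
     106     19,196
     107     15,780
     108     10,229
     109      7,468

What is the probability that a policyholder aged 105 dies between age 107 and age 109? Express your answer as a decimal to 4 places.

This is the probability of reaching 107 but not 109, conditional on being alive at 105: (l_107 − l_109) / l_105.
= (15,780 − 7,468) / 22,948 = 8,312 / 22,948 = 0.362210.

0.3622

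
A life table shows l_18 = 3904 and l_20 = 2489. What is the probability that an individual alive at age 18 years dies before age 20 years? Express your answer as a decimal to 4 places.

P(die before 20 | alive at 18) = 1 − l_20/l_18 = 1 − 2489/3904 = (1415)/3904 = 0.362449.

0.3624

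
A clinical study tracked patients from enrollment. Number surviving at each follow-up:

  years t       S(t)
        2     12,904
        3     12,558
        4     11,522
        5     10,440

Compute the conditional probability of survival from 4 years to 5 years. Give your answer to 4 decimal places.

The conditional survival probability is S(5)/S(4) = 10,440/11,522 = 0.906093.

0.9061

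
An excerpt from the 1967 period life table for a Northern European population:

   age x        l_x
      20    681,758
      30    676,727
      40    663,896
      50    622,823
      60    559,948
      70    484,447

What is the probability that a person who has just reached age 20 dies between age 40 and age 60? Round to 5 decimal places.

0.15247

We want 20|20q20 = (l_40 − l_60)/l_20.
This is the probability of reaching 40 but not 60, conditional on being alive at 20: (l_40 − l_60) / l_20.
= (663,896 − 559,948) / 681,758 = 103,948 / 681,758 = 0.152471.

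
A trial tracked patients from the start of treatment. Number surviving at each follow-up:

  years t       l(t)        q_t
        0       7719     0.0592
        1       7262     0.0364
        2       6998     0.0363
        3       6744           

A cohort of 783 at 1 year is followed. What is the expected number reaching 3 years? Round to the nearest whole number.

727

The relevant probability is 6744/7262 = 0.928670.
Expected number = 783 × 0.928670 = 727.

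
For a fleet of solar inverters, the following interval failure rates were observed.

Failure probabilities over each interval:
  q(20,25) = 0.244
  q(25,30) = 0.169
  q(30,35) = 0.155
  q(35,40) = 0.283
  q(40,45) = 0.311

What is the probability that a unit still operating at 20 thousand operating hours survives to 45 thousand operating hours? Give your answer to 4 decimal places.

0.2623

The overall survival probability is (1 − 0.244) × (1 − 0.169) × (1 − 0.155) × (1 − 0.283) × (1 − 0.311).
= 0.756 × 0.831 × 0.845 × 0.717 × 0.689 = 0.262251.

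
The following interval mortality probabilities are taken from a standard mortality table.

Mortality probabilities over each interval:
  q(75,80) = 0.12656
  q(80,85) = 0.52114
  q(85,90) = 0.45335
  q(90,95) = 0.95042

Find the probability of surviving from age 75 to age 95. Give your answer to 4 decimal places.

0.0113

The overall survival probability is (1 − 0.12656) × (1 − 0.52114) × (1 − 0.45335) × (1 − 0.95042).
= 0.87344 × 0.47886 × 0.54665 × 0.04958 = 0.011336.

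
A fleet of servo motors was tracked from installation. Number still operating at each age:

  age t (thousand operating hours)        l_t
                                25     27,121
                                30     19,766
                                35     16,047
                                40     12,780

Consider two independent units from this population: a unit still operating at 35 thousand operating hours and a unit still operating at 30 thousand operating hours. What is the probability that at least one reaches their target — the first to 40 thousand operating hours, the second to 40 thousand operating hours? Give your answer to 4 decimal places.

p₁ = l_40/l_35 = 12,780/16,047 = 0.796411; p₂ = l_40/l_30 = 12,780/19,766 = 0.646565.
P(at least one) = 1 − (1−p₁)(1−p₂) = 1 − 0.203589 × 0.353435 = 0.928045.

0.9280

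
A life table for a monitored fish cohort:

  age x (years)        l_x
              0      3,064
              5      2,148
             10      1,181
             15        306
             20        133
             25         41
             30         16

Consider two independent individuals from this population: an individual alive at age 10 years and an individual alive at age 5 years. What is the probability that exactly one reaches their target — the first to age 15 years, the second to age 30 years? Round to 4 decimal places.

0.2627

p₁ = l_15/l_10 = 306/1,181 = 0.259102; p₂ = l_30/l_5 = 16/2,148 = 0.007449.
P(exactly one) = p₁(1−p₂) + (1−p₁)p₂ = 0.257172 + 0.005519 = 0.262691.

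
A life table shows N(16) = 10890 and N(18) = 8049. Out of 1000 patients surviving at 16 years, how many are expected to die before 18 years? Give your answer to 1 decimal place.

The relevant probability is 1 − 8049/10890 = 0.260882.
Expected number = 1000 × 0.260882 = 260.9.

260.9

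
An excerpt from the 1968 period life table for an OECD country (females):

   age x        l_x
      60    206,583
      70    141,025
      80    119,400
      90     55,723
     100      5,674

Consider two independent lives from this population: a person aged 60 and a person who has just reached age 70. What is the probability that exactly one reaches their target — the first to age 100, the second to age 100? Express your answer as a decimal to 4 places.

0.0655

p₁ = l_100/l_60 = 5,674/206,583 = 0.027466; p₂ = l_100/l_70 = 5,674/141,025 = 0.040234.
P(exactly one) = p₁(1−p₂) + (1−p₁)p₂ = 0.026361 + 0.039129 = 0.065490.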